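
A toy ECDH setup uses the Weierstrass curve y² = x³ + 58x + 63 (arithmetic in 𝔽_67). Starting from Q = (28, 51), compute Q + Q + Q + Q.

(16, 14)

Repeated addition: build up to 4Q.
2Q: tangent at (28, 51): λ = (3·28² + 58)/(2·51) ≡ 65/35. 35⁻¹ ≡ 23 (mod 67), so λ ≡ 65·23 ≡ 21.
  x = λ² - 28 - 28 = 441 - 56 ≡ 50; y = λ·(28 - 50) - 51 ≡ 23. → (50, 23)
3Q: (50, 23) + (28, 51). λ = (51 - 23)/(28 - 50) ≡ 28/45 mod 67. 45⁻¹ ≡ 3 (mod 67) since 45·3 = 135 ≡ 1, so λ ≡ 17.
  x = λ² - 50 - 28 = 289 - 78 ≡ 10; y = λ·(50 - 10) - 23 ≡ 54. → (10, 54)
4Q: (10, 54) + (28, 51). λ = (51 - 54)/(28 - 10) ≡ 64/18 mod 67. 18⁻¹ ≡ 41 (mod 67) since 18·41 = 738 ≡ 1, so λ ≡ 11.
  x = λ² - 10 - 28 = 121 - 38 ≡ 16; y = λ·(10 - 16) - 54 ≡ 14. → (16, 14)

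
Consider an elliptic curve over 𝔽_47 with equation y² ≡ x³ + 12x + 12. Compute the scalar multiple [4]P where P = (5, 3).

(23, 0)

Double-and-add on 4 = (100)₂. Start with P = (5, 3) for the leading 1-bit.
double: tangent at (5, 3): λ = (3·5² + 12)/(2·3) ≡ 40/6. 6⁻¹ ≡ 8 (mod 47) since 6·8 = 48 ≡ 1, so λ ≡ 40·8 ≡ 38.
  x = λ² - 5 - 5 = 1444 - 10 ≡ 24; y = λ·(5 - 24) - 3 ≡ 27. → (24, 27)
double: tangent at (24, 27): λ = (3·24² + 12)/(2·27) ≡ 1/7. 7⁻¹ ≡ 27 (mod 47), so λ ≡ 1·27 ≡ 27.
  x = λ² - 24 - 24 = 729 - 48 ≡ 23; y = λ·(24 - 23) - 27 ≡ 0. → (23, 0)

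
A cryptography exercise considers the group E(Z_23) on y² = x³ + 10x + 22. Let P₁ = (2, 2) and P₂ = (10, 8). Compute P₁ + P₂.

(13, 7)

(2, 2) + (10, 8). λ = (8 - 2)/(10 - 2) ≡ 6/8 mod 23. 8⁻¹ ≡ 3 (mod 23), so λ ≡ 18.
  x = λ² - 2 - 10 = 324 - 12 ≡ 13; y = λ·(2 - 13) - 2 ≡ 7. → (13, 7)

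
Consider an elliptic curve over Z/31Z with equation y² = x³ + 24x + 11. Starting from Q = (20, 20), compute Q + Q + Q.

(28, 6)

Repeated addition: build up to 3Q.
2Q: tangent at (20, 20): λ = (3·20² + 24)/(2·20) ≡ 15/9. 9⁻¹ ≡ 7 (mod 31), so λ ≡ 15·7 ≡ 12.
  x = λ² - 20 - 20 = 144 - 40 ≡ 11; y = λ·(20 - 11) - 20 ≡ 26. → (11, 26)
3Q: (11, 26) + (20, 20). λ = (20 - 26)/(20 - 11) ≡ 25/9 mod 31. 9⁻¹ ≡ 7 (mod 31), so λ ≡ 20.
  x = λ² - 11 - 20 = 400 - 31 ≡ 28; y = λ·(11 - 28) - 26 ≡ 6. → (28, 6)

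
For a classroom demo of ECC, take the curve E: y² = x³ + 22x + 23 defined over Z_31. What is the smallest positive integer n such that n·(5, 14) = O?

12

2P: tangent at (5, 14): λ = (3·5² + 22)/(2·14) ≡ 4/28. 28⁻¹ ≡ 10 (mod 31), so λ ≡ 4·10 ≡ 9.
  x = λ² - 5 - 5 = 81 - 10 ≡ 9; y = λ·(5 - 9) - 14 ≡ 12. → (9, 12)
3P: (9, 12) + (5, 14). λ = (14 - 12)/(5 - 9) ≡ 2/27 mod 31. 27⁻¹ ≡ 23 (mod 31), so λ ≡ 15.
  x = λ² - 9 - 5 = 225 - 14 ≡ 25; y = λ·(9 - 25) - 12 ≡ 27. → (25, 27)
4P: (25, 27) + (5, 14). λ = (14 - 27)/(5 - 25) ≡ 18/11 mod 31. 11⁻¹ ≡ 17 (mod 31), so λ ≡ 27.
  x = λ² - 25 - 5 = 729 - 30 ≡ 17; y = λ·(25 - 17) - 27 ≡ 3. → (17, 3)
5P: (17, 3) + (5, 14). λ = (14 - 3)/(5 - 17) ≡ 11/19 mod 31. 19⁻¹ ≡ 18 (mod 31) since 19·18 = 342 ≡ 1, so λ ≡ 12.
  x = λ² - 17 - 5 = 144 - 22 ≡ 29; y = λ·(17 - 29) - 3 ≡ 8. → (29, 8)
6P: (29, 8) + (5, 14). λ = (14 - 8)/(5 - 29) ≡ 6/7 mod 31. 7⁻¹ ≡ 9 (mod 31) since 7·9 = 63 ≡ 1, so λ ≡ 23.
  x = λ² - 29 - 5 = 529 - 34 ≡ 30; y = λ·(29 - 30) - 8 ≡ 0. → (30, 0)
7P: (30, 0) + (5, 14). λ = (14 - 0)/(5 - 30) ≡ 14/6 mod 31. 6⁻¹ ≡ 26 (mod 31), so λ ≡ 23.
  x = λ² - 30 - 5 = 529 - 35 ≡ 29; y = λ·(30 - 29) - 0 ≡ 23. → (29, 23)
8P: (29, 23) + (5, 14). λ = (14 - 23)/(5 - 29) ≡ 22/7 mod 31. 7⁻¹ ≡ 9 (mod 31) since 7·9 = 63 ≡ 1, so λ ≡ 12.
  x = λ² - 29 - 5 = 144 - 34 ≡ 17; y = λ·(29 - 17) - 23 ≡ 28. → (17, 28)
9P: (17, 28) + (5, 14). λ = (14 - 28)/(5 - 17) ≡ 17/19 mod 31. 19⁻¹ ≡ 18 (mod 31) since 19·18 = 342 ≡ 1, so λ ≡ 27.
  x = λ² - 17 - 5 = 729 - 22 ≡ 25; y = λ·(17 - 25) - 28 ≡ 4. → (25, 4)
10P: (25, 4) + (5, 14). λ = (14 - 4)/(5 - 25) ≡ 10/11 mod 31. 11⁻¹ ≡ 17 (mod 31), so λ ≡ 15.
  x = λ² - 25 - 5 = 225 - 30 ≡ 9; y = λ·(25 - 9) - 4 ≡ 19. → (9, 19)
11P: (9, 19) + (5, 14). λ = (14 - 19)/(5 - 9) ≡ 26/27 mod 31. 27⁻¹ ≡ 23 (mod 31) since 27·23 = 621 ≡ 1, so λ ≡ 9.
  x = λ² - 9 - 5 = 81 - 14 ≡ 5; y = λ·(9 - 5) - 19 ≡ 17. → (5, 17)
12P: (5, 17) + (5, 14): same x and y₁ ≡ -y₂, so the sum is O.
12P = O, so the order is 12.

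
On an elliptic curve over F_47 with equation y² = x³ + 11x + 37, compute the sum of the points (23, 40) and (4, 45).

(23, 40) + (4, 45). λ = (45 - 40)/(4 - 23) ≡ 5/28 mod 47. 28⁻¹ ≡ 42 (mod 47) since 28·42 = 1176 ≡ 1, so λ ≡ 22.
  x = λ² - 23 - 4 = 484 - 27 ≡ 34; y = λ·(23 - 34) - 40 ≡ 0. → (34, 0)

(34, 0)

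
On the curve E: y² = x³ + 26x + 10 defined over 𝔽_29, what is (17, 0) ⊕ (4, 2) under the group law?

(13, 15)

(17, 0) + (4, 2). λ = (2 - 0)/(4 - 17) ≡ 2/16 mod 29. 16⁻¹ ≡ 20 (mod 29) since 16·20 = 320 ≡ 1, so λ ≡ 11.
  x = λ² - 17 - 4 = 121 - 21 ≡ 13; y = λ·(17 - 13) - 0 ≡ 15. → (13, 15)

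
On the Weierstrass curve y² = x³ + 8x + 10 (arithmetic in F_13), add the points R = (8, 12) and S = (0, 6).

(8, 1)

(8, 12) + (0, 6). λ = (6 - 12)/(0 - 8) ≡ 7/5 mod 13. 5⁻¹ ≡ 8 (mod 13), so λ ≡ 4.
  x = λ² - 8 - 0 = 16 - 8 ≡ 8; y = λ·(8 - 8) - 12 ≡ 1. → (8, 1)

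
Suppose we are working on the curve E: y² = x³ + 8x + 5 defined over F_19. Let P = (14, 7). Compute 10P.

Repeated addition: build up to 10P.
2P: tangent at (14, 7): λ = (3·14² + 8)/(2·7) ≡ 7/14. 14⁻¹ ≡ 15 (mod 19) since 14·15 = 210 ≡ 1, so λ ≡ 7·15 ≡ 10.
  x = λ² - 14 - 14 = 100 - 28 ≡ 15; y = λ·(14 - 15) - 7 ≡ 2. → (15, 2)
3P: (15, 2) + (14, 7). λ = (7 - 2)/(14 - 15) ≡ 5/18 mod 19. 18⁻¹ ≡ 18 (mod 19), so λ ≡ 14.
  x = λ² - 15 - 14 = 196 - 29 ≡ 15; y = λ·(15 - 15) - 2 ≡ 17. → (15, 17)
4P: (15, 17) + (14, 7). λ = (7 - 17)/(14 - 15) ≡ 9/18 mod 19. 18⁻¹ ≡ 18 (mod 19) since 18·18 = 324 ≡ 1, so λ ≡ 10.
  x = λ² - 15 - 14 = 100 - 29 ≡ 14; y = λ·(15 - 14) - 17 ≡ 12. → (14, 12)
5P: (14, 12) + (14, 7): same x and y₁ ≡ -y₂, so the sum is 𝒪.
6P: 𝒪 + (14, 7) = (14, 7) (identity).
7P: tangent at (14, 7): λ = (3·14² + 8)/(2·7) ≡ 7/14. 14⁻¹ ≡ 15 (mod 19) since 14·15 = 210 ≡ 1, so λ ≡ 7·15 ≡ 10.
  x = λ² - 14 - 14 = 100 - 28 ≡ 15; y = λ·(14 - 15) - 7 ≡ 2. → (15, 2)
8P: (15, 2) + (14, 7). λ = (7 - 2)/(14 - 15) ≡ 5/18 mod 19. 18⁻¹ ≡ 18 (mod 19) since 18·18 = 324 ≡ 1, so λ ≡ 14.
  x = λ² - 15 - 14 = 196 - 29 ≡ 15; y = λ·(15 - 15) - 2 ≡ 17. → (15, 17)
9P: (15, 17) + (14, 7). λ = (7 - 17)/(14 - 15) ≡ 9/18 mod 19. 18⁻¹ ≡ 18 (mod 19), so λ ≡ 10.
  x = λ² - 15 - 14 = 100 - 29 ≡ 14; y = λ·(15 - 14) - 17 ≡ 12. → (14, 12)
10P: (14, 12) + (14, 7): same x and y₁ ≡ -y₂, so the sum is 𝒪.

O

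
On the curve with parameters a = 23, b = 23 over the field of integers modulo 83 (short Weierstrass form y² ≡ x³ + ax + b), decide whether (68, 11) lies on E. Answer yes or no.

y² = 11² ≡ 38; x³ + 23x + 23 = 316019 ≡ 38 (mod 83). 38 = 38.

yes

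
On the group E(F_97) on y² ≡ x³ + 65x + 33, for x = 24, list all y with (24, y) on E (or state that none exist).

x³ + 65x + 33 = 15417 ≡ 91 (mod 97).
Square roots of 91 mod 97: 24 and 73 (since 24² = 576 ≡ 91).

24, 73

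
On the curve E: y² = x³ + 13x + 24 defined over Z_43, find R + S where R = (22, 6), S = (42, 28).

(3, 2)

(22, 6) + (42, 28). λ = (28 - 6)/(42 - 22) ≡ 22/20 mod 43. 20⁻¹ ≡ 28 (mod 43), so λ ≡ 14.
  x = λ² - 22 - 42 = 196 - 64 ≡ 3; y = λ·(22 - 3) - 6 ≡ 2. → (3, 2)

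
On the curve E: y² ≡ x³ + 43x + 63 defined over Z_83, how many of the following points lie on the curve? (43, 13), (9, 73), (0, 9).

1

(43, 13): 13² ≡ 3, rhs ≡ 79 → off.
(9, 73): 73² ≡ 17, rhs ≡ 17 → on.
(0, 9): 9² ≡ 81, rhs ≡ 63 → off.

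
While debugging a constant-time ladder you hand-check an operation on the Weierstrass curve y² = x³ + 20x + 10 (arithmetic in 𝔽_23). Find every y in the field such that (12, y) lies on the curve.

0

x³ + 20x + 10 = 1978 ≡ 0 (mod 23).
Only y = 0 satisfies y² ≡ 0.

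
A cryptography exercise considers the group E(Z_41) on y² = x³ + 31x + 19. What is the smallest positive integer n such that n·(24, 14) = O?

2P: tangent at (24, 14): λ = (3·24² + 31)/(2·14) ≡ 37/28. 28⁻¹ ≡ 22 (mod 41), so λ ≡ 37·22 ≡ 35.
  x = λ² - 24 - 24 = 1225 - 48 ≡ 29; y = λ·(24 - 29) - 14 ≡ 16. → (29, 16)
3P: (29, 16) + (24, 14). λ = (14 - 16)/(24 - 29) ≡ 39/36 mod 41. 36⁻¹ ≡ 8 (mod 41), so λ ≡ 25.
  x = λ² - 29 - 24 = 625 - 53 ≡ 39; y = λ·(29 - 39) - 16 ≡ 21. → (39, 21)
4P: (39, 21) + (24, 14). λ = (14 - 21)/(24 - 39) ≡ 34/26 mod 41. 26⁻¹ ≡ 30 (mod 41) since 26·30 = 780 ≡ 1, so λ ≡ 36.
  x = λ² - 39 - 24 = 1296 - 63 ≡ 3; y = λ·(39 - 3) - 21 ≡ 4. → (3, 4)
5P: (3, 4) + (24, 14). λ = (14 - 4)/(24 - 3) ≡ 10/21 mod 41. 21⁻¹ ≡ 2 (mod 41), so λ ≡ 20.
  x = λ² - 3 - 24 = 400 - 27 ≡ 4; y = λ·(3 - 4) - 4 ≡ 17. → (4, 17)
6P: (4, 17) + (24, 14). λ = (14 - 17)/(24 - 4) ≡ 38/20 mod 41. 20⁻¹ ≡ 39 (mod 41), so λ ≡ 6.
  x = λ² - 4 - 24 = 36 - 28 ≡ 8; y = λ·(4 - 8) - 17 ≡ 0. → (8, 0)
7P: (8, 0) + (24, 14). λ = (14 - 0)/(24 - 8) ≡ 14/16 mod 41. 16⁻¹ ≡ 18 (mod 41), so λ ≡ 6.
  x = λ² - 8 - 24 = 36 - 32 ≡ 4; y = λ·(8 - 4) - 0 ≡ 24. → (4, 24)
8P: (4, 24) + (24, 14). λ = (14 - 24)/(24 - 4) ≡ 31/20 mod 41. 20⁻¹ ≡ 39 (mod 41) since 20·39 = 780 ≡ 1, so λ ≡ 20.
  x = λ² - 4 - 24 = 400 - 28 ≡ 3; y = λ·(4 - 3) - 24 ≡ 37. → (3, 37)
9P: (3, 37) + (24, 14). λ = (14 - 37)/(24 - 3) ≡ 18/21 mod 41. 21⁻¹ ≡ 2 (mod 41), so λ ≡ 36.
  x = λ² - 3 - 24 = 1296 - 27 ≡ 39; y = λ·(3 - 39) - 37 ≡ 20. → (39, 20)
10P: (39, 20) + (24, 14). λ = (14 - 20)/(24 - 39) ≡ 35/26 mod 41. 26⁻¹ ≡ 30 (mod 41), so λ ≡ 25.
  x = λ² - 39 - 24 = 625 - 63 ≡ 29; y = λ·(39 - 29) - 20 ≡ 25. → (29, 25)
11P: (29, 25) + (24, 14). λ = (14 - 25)/(24 - 29) ≡ 30/36 mod 41. 36⁻¹ ≡ 8 (mod 41) since 36·8 = 288 ≡ 1, so λ ≡ 35.
  x = λ² - 29 - 24 = 1225 - 53 ≡ 24; y = λ·(29 - 24) - 25 ≡ 27. → (24, 27)
12P: (24, 27) + (24, 14): same x and y₁ ≡ -y₂, so the sum is O.
12P = O, so the order is 12.

12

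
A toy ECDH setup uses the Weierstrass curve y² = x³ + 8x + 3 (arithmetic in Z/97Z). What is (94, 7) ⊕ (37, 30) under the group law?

(94, 7) + (37, 30). λ = (30 - 7)/(37 - 94) ≡ 23/40 mod 97. 40⁻¹ ≡ 17 (mod 97) since 40·17 = 680 ≡ 1, so λ ≡ 3.
  x = λ² - 94 - 37 = 9 - 131 ≡ 72; y = λ·(94 - 72) - 7 ≡ 59. → (72, 59)

(72, 59)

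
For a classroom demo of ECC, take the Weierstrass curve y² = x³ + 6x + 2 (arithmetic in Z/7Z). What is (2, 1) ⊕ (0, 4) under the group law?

(2, 6)

(2, 1) + (0, 4). λ = (4 - 1)/(0 - 2) ≡ 3/5 mod 7. 5⁻¹ ≡ 3 (mod 7), so λ ≡ 2.
  x = λ² - 2 - 0 = 4 - 2 ≡ 2; y = λ·(2 - 2) - 1 ≡ 6. → (2, 6)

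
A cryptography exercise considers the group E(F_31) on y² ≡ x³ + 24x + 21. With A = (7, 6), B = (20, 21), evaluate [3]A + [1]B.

(19, 12)

First 3A:
Repeated addition: build up to 3A.
2A: tangent at (7, 6): λ = (3·7² + 24)/(2·6) ≡ 16/12. 12⁻¹ ≡ 13 (mod 31), so λ ≡ 16·13 ≡ 22.
  x = λ² - 7 - 7 = 484 - 14 ≡ 5; y = λ·(7 - 5) - 6 ≡ 7. → (5, 7)
3A: (5, 7) + (7, 6). λ = (6 - 7)/(7 - 5) ≡ 30/2 mod 31. 2⁻¹ ≡ 16 (mod 31), so λ ≡ 15.
  x = λ² - 5 - 7 = 225 - 12 ≡ 27; y = λ·(5 - 27) - 7 ≡ 4. → (27, 4)
3A = (27, 4).
Finally 3A + B:
(27, 4) + (20, 21). λ = (21 - 4)/(20 - 27) ≡ 17/24 mod 31. 24⁻¹ ≡ 22 (mod 31), so λ ≡ 2.
  x = λ² - 27 - 20 = 4 - 47 ≡ 19; y = λ·(27 - 19) - 4 ≡ 12. → (19, 12)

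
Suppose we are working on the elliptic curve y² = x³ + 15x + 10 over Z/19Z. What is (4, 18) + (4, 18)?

(1, 11)

tangent at (4, 18): λ = (3·4² + 15)/(2·18) ≡ 6/17. 17⁻¹ ≡ 9 (mod 19), so λ ≡ 6·9 ≡ 16.
  x = λ² - 4 - 4 = 256 - 8 ≡ 1; y = λ·(4 - 1) - 18 ≡ 11. → (1, 11)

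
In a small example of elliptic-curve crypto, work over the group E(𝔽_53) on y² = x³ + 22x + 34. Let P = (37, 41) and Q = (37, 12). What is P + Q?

O

The two points share x = 37 and their y-coordinates satisfy 41 + 12 ≡ 0 (mod 53), so they are inverses. Their sum is 𝒪.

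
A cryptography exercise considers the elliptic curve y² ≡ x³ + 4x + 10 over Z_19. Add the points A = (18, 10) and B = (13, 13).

(18, 10) + (13, 13). λ = (13 - 10)/(13 - 18) ≡ 3/14 mod 19. 14⁻¹ ≡ 15 (mod 19) since 14·15 = 210 ≡ 1, so λ ≡ 7.
  x = λ² - 18 - 13 = 49 - 31 ≡ 18; y = λ·(18 - 18) - 10 ≡ 9. → (18, 9)

(18, 9)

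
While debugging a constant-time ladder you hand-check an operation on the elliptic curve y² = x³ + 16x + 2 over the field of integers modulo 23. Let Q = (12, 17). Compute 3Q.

Repeated addition: build up to 3Q.
2Q: tangent at (12, 17): λ = (3·12² + 16)/(2·17) ≡ 11/11. 11⁻¹ ≡ 21 (mod 23), so λ ≡ 11·21 ≡ 1.
  x = λ² - 12 - 12 = 1 - 24 ≡ 0; y = λ·(12 - 0) - 17 ≡ 18. → (0, 18)
3Q: (0, 18) + (12, 17). λ = (17 - 18)/(12 - 0) ≡ 22/12 mod 23. 12⁻¹ ≡ 2 (mod 23) since 12·2 = 24 ≡ 1, so λ ≡ 21.
  x = λ² - 0 - 12 = 441 - 12 ≡ 15; y = λ·(0 - 15) - 18 ≡ 12. → (15, 12)

(15, 12)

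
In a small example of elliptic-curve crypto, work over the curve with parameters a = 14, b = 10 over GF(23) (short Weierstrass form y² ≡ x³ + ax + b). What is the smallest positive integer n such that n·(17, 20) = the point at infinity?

8

2P: tangent at (17, 20): λ = (3·17² + 14)/(2·20) ≡ 7/17. 17⁻¹ ≡ 19 (mod 23), so λ ≡ 7·19 ≡ 18.
  x = λ² - 17 - 17 = 324 - 34 ≡ 14; y = λ·(17 - 14) - 20 ≡ 11. → (14, 11)
3P: (14, 11) + (17, 20). λ = (20 - 11)/(17 - 14) ≡ 9/3 mod 23. 3⁻¹ ≡ 8 (mod 23) since 3·8 = 24 ≡ 1, so λ ≡ 3.
  x = λ² - 14 - 17 = 9 - 31 ≡ 1; y = λ·(14 - 1) - 11 ≡ 5. → (1, 5)
4P: (1, 5) + (17, 20). λ = (20 - 5)/(17 - 1) ≡ 15/16 mod 23. 16⁻¹ ≡ 13 (mod 23), so λ ≡ 11.
  x = λ² - 1 - 17 = 121 - 18 ≡ 11; y = λ·(1 - 11) - 5 ≡ 0. → (11, 0)
5P: (11, 0) + (17, 20). λ = (20 - 0)/(17 - 11) ≡ 20/6 mod 23. 6⁻¹ ≡ 4 (mod 23) since 6·4 = 24 ≡ 1, so λ ≡ 11.
  x = λ² - 11 - 17 = 121 - 28 ≡ 1; y = λ·(11 - 1) - 0 ≡ 18. → (1, 18)
6P: (1, 18) + (17, 20). λ = (20 - 18)/(17 - 1) ≡ 2/16 mod 23. 16⁻¹ ≡ 13 (mod 23), so λ ≡ 3.
  x = λ² - 1 - 17 = 9 - 18 ≡ 14; y = λ·(1 - 14) - 18 ≡ 12. → (14, 12)
7P: (14, 12) + (17, 20). λ = (20 - 12)/(17 - 14) ≡ 8/3 mod 23. 3⁻¹ ≡ 8 (mod 23) since 3·8 = 24 ≡ 1, so λ ≡ 18.
  x = λ² - 14 - 17 = 324 - 31 ≡ 17; y = λ·(14 - 17) - 12 ≡ 3. → (17, 3)
8P: (17, 3) + (17, 20): same x and y₁ ≡ -y₂, so the sum is the point at infinity.
8P = the point at infinity, so the order is 8.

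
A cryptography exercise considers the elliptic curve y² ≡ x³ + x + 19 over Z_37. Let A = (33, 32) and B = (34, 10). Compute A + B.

(33, 32) + (34, 10). λ = (10 - 32)/(34 - 33) ≡ 15/1 mod 37. 1⁻¹ ≡ 1 (mod 37) since 1·1 = 1 ≡ 1, so λ ≡ 15.
  x = λ² - 33 - 34 = 225 - 67 ≡ 10; y = λ·(33 - 10) - 32 ≡ 17. → (10, 17)

(10, 17)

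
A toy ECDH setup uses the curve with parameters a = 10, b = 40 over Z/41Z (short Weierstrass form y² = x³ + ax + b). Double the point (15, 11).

(34, 18)

tangent at (15, 11): λ = (3·15² + 10)/(2·11) ≡ 29/22. 22⁻¹ ≡ 28 (mod 41) since 22·28 = 616 ≡ 1, so λ ≡ 29·28 ≡ 33.
  x = λ² - 15 - 15 = 1089 - 30 ≡ 34; y = λ·(15 - 34) - 11 ≡ 18. → (34, 18)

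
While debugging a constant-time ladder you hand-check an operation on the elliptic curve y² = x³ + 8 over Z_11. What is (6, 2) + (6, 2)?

tangent at (6, 2): λ = (3·6² + 0)/(2·2) ≡ 9/4. 4⁻¹ ≡ 3 (mod 11), so λ ≡ 9·3 ≡ 5.
  x = λ² - 6 - 6 = 25 - 12 ≡ 2; y = λ·(6 - 2) - 2 ≡ 7. → (2, 7)

(2, 7)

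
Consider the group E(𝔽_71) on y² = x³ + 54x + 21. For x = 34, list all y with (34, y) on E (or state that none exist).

none

x³ + 54x + 21 = 41161 ≡ 52 (mod 71).
52 is a non-residue mod 71; no y exists.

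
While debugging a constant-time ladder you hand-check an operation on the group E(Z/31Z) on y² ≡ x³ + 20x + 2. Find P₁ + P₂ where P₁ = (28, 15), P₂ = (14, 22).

(28, 15) + (14, 22). λ = (22 - 15)/(14 - 28) ≡ 7/17 mod 31. 17⁻¹ ≡ 11 (mod 31), so λ ≡ 15.
  x = λ² - 28 - 14 = 225 - 42 ≡ 28; y = λ·(28 - 28) - 15 ≡ 16. → (28, 16)

(28, 16)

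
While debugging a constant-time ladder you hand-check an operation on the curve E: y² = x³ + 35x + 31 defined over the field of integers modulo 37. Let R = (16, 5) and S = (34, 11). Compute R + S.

(20, 6)

(16, 5) + (34, 11). λ = (11 - 5)/(34 - 16) ≡ 6/18 mod 37. 18⁻¹ ≡ 35 (mod 37) since 18·35 = 630 ≡ 1, so λ ≡ 25.
  x = λ² - 16 - 34 = 625 - 50 ≡ 20; y = λ·(16 - 20) - 5 ≡ 6. → (20, 6)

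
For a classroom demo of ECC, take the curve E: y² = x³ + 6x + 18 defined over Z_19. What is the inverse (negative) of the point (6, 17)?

(6, 2)

-(6, 17) = (6, -17 mod 19) = (6, 2).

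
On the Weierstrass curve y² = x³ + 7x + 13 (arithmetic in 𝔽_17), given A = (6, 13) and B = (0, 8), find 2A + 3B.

First 2A:
Repeated addition: build up to 2A.
2A: tangent at (6, 13): λ = (3·6² + 7)/(2·13) ≡ 13/9. 9⁻¹ ≡ 2 (mod 17) since 9·2 = 18 ≡ 1, so λ ≡ 13·2 ≡ 9.
  x = λ² - 6 - 6 = 81 - 12 ≡ 1; y = λ·(6 - 1) - 13 ≡ 15. → (1, 15)
2A = (1, 15).
Next 3B:
Repeated addition: build up to 3B.
2B: tangent at (0, 8): λ = (3·0² + 7)/(2·8) ≡ 7/16. 16⁻¹ ≡ 16 (mod 17), so λ ≡ 7·16 ≡ 10.
  x = λ² - 0 - 0 = 100 - 0 ≡ 15; y = λ·(0 - 15) - 8 ≡ 12. → (15, 12)
3B: (15, 12) + (0, 8). λ = (8 - 12)/(0 - 15) ≡ 13/2 mod 17. 2⁻¹ ≡ 9 (mod 17), so λ ≡ 15.
  x = λ² - 15 - 0 = 225 - 15 ≡ 6; y = λ·(15 - 6) - 12 ≡ 4. → (6, 4)
3B = (6, 4).
Finally 2A + 3B:
(1, 15) + (6, 4). λ = (4 - 15)/(6 - 1) ≡ 6/5 mod 17. 5⁻¹ ≡ 7 (mod 17), so λ ≡ 8.
  x = λ² - 1 - 6 = 64 - 7 ≡ 6; y = λ·(1 - 6) - 15 ≡ 13. → (6, 13)

(6, 13)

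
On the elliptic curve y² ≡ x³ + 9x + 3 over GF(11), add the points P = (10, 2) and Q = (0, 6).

(6, 3)

(10, 2) + (0, 6). λ = (6 - 2)/(0 - 10) ≡ 4/1 mod 11. 1⁻¹ ≡ 1 (mod 11) since 1·1 = 1 ≡ 1, so λ ≡ 4.
  x = λ² - 10 - 0 = 16 - 10 ≡ 6; y = λ·(10 - 6) - 2 ≡ 3. → (6, 3)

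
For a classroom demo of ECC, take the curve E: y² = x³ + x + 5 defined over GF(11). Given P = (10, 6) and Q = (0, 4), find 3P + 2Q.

First 3P:
Repeated addition: build up to 3P.
2P: tangent at (10, 6): λ = (3·10² + 1)/(2·6) ≡ 4/1. 1⁻¹ ≡ 1 (mod 11), so λ ≡ 4·1 ≡ 4.
  x = λ² - 10 - 10 = 16 - 20 ≡ 7; y = λ·(10 - 7) - 6 ≡ 6. → (7, 6)
3P: (7, 6) + (10, 6). λ = (6 - 6)/(10 - 7) ≡ 0/3 mod 11. 3⁻¹ ≡ 4 (mod 11), so λ ≡ 0.
  x = λ² - 7 - 10 = 0 - 17 ≡ 5; y = λ·(7 - 5) - 6 ≡ 5. → (5, 5)
3P = (5, 5).
Next 2Q:
Repeated addition: build up to 2Q.
2Q: tangent at (0, 4): λ = (3·0² + 1)/(2·4) ≡ 1/8. 8⁻¹ ≡ 7 (mod 11) since 8·7 = 56 ≡ 1, so λ ≡ 1·7 ≡ 7.
  x = λ² - 0 - 0 = 49 - 0 ≡ 5; y = λ·(0 - 5) - 4 ≡ 5. → (5, 5)
2Q = (5, 5).
Finally 3P + 2Q:
tangent at (5, 5): λ = (3·5² + 1)/(2·5) ≡ 10/10. 10⁻¹ ≡ 10 (mod 11) since 10·10 = 100 ≡ 1, so λ ≡ 10·10 ≡ 1.
  x = λ² - 5 - 5 = 1 - 10 ≡ 2; y = λ·(5 - 2) - 5 ≡ 9. → (2, 9)

(2, 9)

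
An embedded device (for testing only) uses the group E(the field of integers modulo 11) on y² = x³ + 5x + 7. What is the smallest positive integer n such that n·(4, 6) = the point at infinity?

4

2P: tangent at (4, 6): λ = (3·4² + 5)/(2·6) ≡ 9/1. 1⁻¹ ≡ 1 (mod 11), so λ ≡ 9·1 ≡ 9.
  x = λ² - 4 - 4 = 81 - 8 ≡ 7; y = λ·(4 - 7) - 6 ≡ 0. → (7, 0)
3P: (7, 0) + (4, 6). λ = (6 - 0)/(4 - 7) ≡ 6/8 mod 11. 8⁻¹ ≡ 7 (mod 11), so λ ≡ 9.
  x = λ² - 7 - 4 = 81 - 11 ≡ 4; y = λ·(7 - 4) - 0 ≡ 5. → (4, 5)
4P: (4, 5) + (4, 6): same x and y₁ ≡ -y₂, so the sum is the point at infinity.
4P = the point at infinity, so the order is 4.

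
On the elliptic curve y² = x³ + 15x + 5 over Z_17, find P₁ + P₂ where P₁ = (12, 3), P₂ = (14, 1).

(9, 11)

(12, 3) + (14, 1). λ = (1 - 3)/(14 - 12) ≡ 15/2 mod 17. 2⁻¹ ≡ 9 (mod 17), so λ ≡ 16.
  x = λ² - 12 - 14 = 256 - 26 ≡ 9; y = λ·(12 - 9) - 3 ≡ 11. → (9, 11)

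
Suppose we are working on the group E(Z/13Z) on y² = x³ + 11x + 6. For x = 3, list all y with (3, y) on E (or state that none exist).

x³ + 11x + 6 = 66 ≡ 1 (mod 13).
Square roots of 1 mod 13: 1 and 12 (since 1² = 1 ≡ 1).

1, 12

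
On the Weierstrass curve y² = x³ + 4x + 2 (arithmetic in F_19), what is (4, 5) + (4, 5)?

tangent at (4, 5): λ = (3·4² + 4)/(2·5) ≡ 14/10. 10⁻¹ ≡ 2 (mod 19), so λ ≡ 14·2 ≡ 9.
  x = λ² - 4 - 4 = 81 - 8 ≡ 16; y = λ·(4 - 16) - 5 ≡ 1. → (16, 1)

(16, 1)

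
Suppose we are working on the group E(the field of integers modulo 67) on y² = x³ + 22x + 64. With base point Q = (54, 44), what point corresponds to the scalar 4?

Repeated addition: build up to 4Q.
2Q: tangent at (54, 44): λ = (3·54² + 22)/(2·44) ≡ 60/21. 21⁻¹ ≡ 16 (mod 67), so λ ≡ 60·16 ≡ 22.
  x = λ² - 54 - 54 = 484 - 108 ≡ 41; y = λ·(54 - 41) - 44 ≡ 41. → (41, 41)
3Q: (41, 41) + (54, 44). λ = (44 - 41)/(54 - 41) ≡ 3/13 mod 67. 13⁻¹ ≡ 31 (mod 67) since 13·31 = 403 ≡ 1, so λ ≡ 26.
  x = λ² - 41 - 54 = 676 - 95 ≡ 45; y = λ·(41 - 45) - 41 ≡ 56. → (45, 56)
4Q: (45, 56) + (54, 44). λ = (44 - 56)/(54 - 45) ≡ 55/9 mod 67. 9⁻¹ ≡ 15 (mod 67), so λ ≡ 21.
  x = λ² - 45 - 54 = 441 - 99 ≡ 7; y = λ·(45 - 7) - 56 ≡ 5. → (7, 5)

(7, 5)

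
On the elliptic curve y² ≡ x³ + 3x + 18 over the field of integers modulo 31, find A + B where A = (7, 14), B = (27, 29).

(7, 14) + (27, 29). λ = (29 - 14)/(27 - 7) ≡ 15/20 mod 31. 20⁻¹ ≡ 14 (mod 31) since 20·14 = 280 ≡ 1, so λ ≡ 24.
  x = λ² - 7 - 27 = 576 - 34 ≡ 15; y = λ·(7 - 15) - 14 ≡ 11. → (15, 11)

(15, 11)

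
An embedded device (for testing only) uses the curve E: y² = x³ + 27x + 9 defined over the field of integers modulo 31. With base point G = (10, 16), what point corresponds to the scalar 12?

Repeated addition: build up to 12G.
2G: tangent at (10, 16): λ = (3·10² + 27)/(2·16) ≡ 17/1. 1⁻¹ ≡ 1 (mod 31) since 1·1 = 1 ≡ 1, so λ ≡ 17·1 ≡ 17.
  x = λ² - 10 - 10 = 289 - 20 ≡ 21; y = λ·(10 - 21) - 16 ≡ 14. → (21, 14)
3G: (21, 14) + (10, 16). λ = (16 - 14)/(10 - 21) ≡ 2/20 mod 31. 20⁻¹ ≡ 14 (mod 31), so λ ≡ 28.
  x = λ² - 21 - 10 = 784 - 31 ≡ 9; y = λ·(21 - 9) - 14 ≡ 12. → (9, 12)
4G: (9, 12) + (10, 16). λ = (16 - 12)/(10 - 9) ≡ 4/1 mod 31. 1⁻¹ ≡ 1 (mod 31) since 1·1 = 1 ≡ 1, so λ ≡ 4.
  x = λ² - 9 - 10 = 16 - 19 ≡ 28; y = λ·(9 - 28) - 12 ≡ 5. → (28, 5)
5G: (28, 5) + (10, 16). λ = (16 - 5)/(10 - 28) ≡ 11/13 mod 31. 13⁻¹ ≡ 12 (mod 31), so λ ≡ 8.
  x = λ² - 28 - 10 = 64 - 38 ≡ 26; y = λ·(28 - 26) - 5 ≡ 11. → (26, 11)
6G: (26, 11) + (10, 16). λ = (16 - 11)/(10 - 26) ≡ 5/15 mod 31. 15⁻¹ ≡ 29 (mod 31), so λ ≡ 21.
  x = λ² - 26 - 10 = 441 - 36 ≡ 2; y = λ·(26 - 2) - 11 ≡ 28. → (2, 28)
7G: (2, 28) + (10, 16). λ = (16 - 28)/(10 - 2) ≡ 19/8 mod 31. 8⁻¹ ≡ 4 (mod 31) since 8·4 = 32 ≡ 1, so λ ≡ 14.
  x = λ² - 2 - 10 = 196 - 12 ≡ 29; y = λ·(2 - 29) - 28 ≡ 28. → (29, 28)
8G: (29, 28) + (10, 16). λ = (16 - 28)/(10 - 29) ≡ 19/12 mod 31. 12⁻¹ ≡ 13 (mod 31), so λ ≡ 30.
  x = λ² - 29 - 10 = 900 - 39 ≡ 24; y = λ·(29 - 24) - 28 ≡ 29. → (24, 29)
9G: (24, 29) + (10, 16). λ = (16 - 29)/(10 - 24) ≡ 18/17 mod 31. 17⁻¹ ≡ 11 (mod 31) since 17·11 = 187 ≡ 1, so λ ≡ 12.
  x = λ² - 24 - 10 = 144 - 34 ≡ 17; y = λ·(24 - 17) - 29 ≡ 24. → (17, 24)
10G: (17, 24) + (10, 16). λ = (16 - 24)/(10 - 17) ≡ 23/24 mod 31. 24⁻¹ ≡ 22 (mod 31), so λ ≡ 10.
  x = λ² - 17 - 10 = 100 - 27 ≡ 11; y = λ·(17 - 11) - 24 ≡ 5. → (11, 5)
11G: (11, 5) + (10, 16). λ = (16 - 5)/(10 - 11) ≡ 11/30 mod 31. 30⁻¹ ≡ 30 (mod 31) since 30·30 = 900 ≡ 1, so λ ≡ 20.
  x = λ² - 11 - 10 = 400 - 21 ≡ 7; y = λ·(11 - 7) - 5 ≡ 13. → (7, 13)
12G: (7, 13) + (10, 16). λ = (16 - 13)/(10 - 7) ≡ 3/3 mod 31. 3⁻¹ ≡ 21 (mod 31) since 3·21 = 63 ≡ 1, so λ ≡ 1.
  x = λ² - 7 - 10 = 1 - 17 ≡ 15; y = λ·(7 - 15) - 13 ≡ 10. → (15, 10)

(15, 10)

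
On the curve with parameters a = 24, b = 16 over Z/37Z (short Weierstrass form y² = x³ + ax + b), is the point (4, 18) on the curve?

y² = 18² ≡ 28; x³ + 24x + 16 = 176 ≡ 28 (mod 37). 28 = 28.

yes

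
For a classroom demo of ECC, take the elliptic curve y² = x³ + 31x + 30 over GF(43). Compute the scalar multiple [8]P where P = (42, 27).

Double-and-add on 8 = (1000)₂. Start with P = (42, 27) for the leading 1-bit.
double: tangent at (42, 27): λ = (3·42² + 31)/(2·27) ≡ 34/11. 11⁻¹ ≡ 4 (mod 43) since 11·4 = 44 ≡ 1, so λ ≡ 34·4 ≡ 7.
  x = λ² - 42 - 42 = 49 - 84 ≡ 8; y = λ·(42 - 8) - 27 ≡ 39. → (8, 39)
double: tangent at (8, 39): λ = (3·8² + 31)/(2·39) ≡ 8/35. 35⁻¹ ≡ 16 (mod 43), so λ ≡ 8·16 ≡ 42.
  x = λ² - 8 - 8 = 1764 - 16 ≡ 28; y = λ·(8 - 28) - 39 ≡ 24. → (28, 24)
double: tangent at (28, 24): λ = (3·28² + 31)/(2·24) ≡ 18/5. 5⁻¹ ≡ 26 (mod 43), so λ ≡ 18·26 ≡ 38.
  x = λ² - 28 - 28 = 1444 - 56 ≡ 12; y = λ·(28 - 12) - 24 ≡ 25. → (12, 25)

(12, 25)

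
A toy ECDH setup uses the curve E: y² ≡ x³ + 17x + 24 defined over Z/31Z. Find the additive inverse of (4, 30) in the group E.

-(4, 30) = (4, -30 mod 31) = (4, 1).

(4, 1)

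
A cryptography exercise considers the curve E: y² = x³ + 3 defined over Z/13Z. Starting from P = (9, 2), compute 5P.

Repeated addition: build up to 5P.
2P: tangent at (9, 2): λ = (3·9² + 0)/(2·2) ≡ 9/4. 4⁻¹ ≡ 10 (mod 13), so λ ≡ 9·10 ≡ 12.
  x = λ² - 9 - 9 = 144 - 18 ≡ 9; y = λ·(9 - 9) - 2 ≡ 11. → (9, 11)
3P: (9, 11) + (9, 2): same x and y₁ ≡ -y₂, so the sum is the point at infinity.
4P: the point at infinity + (9, 2) = (9, 2) (identity).
5P: tangent at (9, 2): λ = (3·9² + 0)/(2·2) ≡ 9/4. 4⁻¹ ≡ 10 (mod 13), so λ ≡ 9·10 ≡ 12.
  x = λ² - 9 - 9 = 144 - 18 ≡ 9; y = λ·(9 - 9) - 2 ≡ 11. → (9, 11)

(9, 11)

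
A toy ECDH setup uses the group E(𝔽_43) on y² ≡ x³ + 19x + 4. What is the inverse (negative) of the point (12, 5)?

(12, 38)

-(12, 5) = (12, -5 mod 43) = (12, 38).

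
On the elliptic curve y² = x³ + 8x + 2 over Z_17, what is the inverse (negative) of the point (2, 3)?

(2, 14)

-(2, 3) = (2, -3 mod 17) = (2, 14).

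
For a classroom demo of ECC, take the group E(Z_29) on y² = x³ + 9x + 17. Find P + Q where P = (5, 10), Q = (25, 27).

(5, 10) + (25, 27). λ = (27 - 10)/(25 - 5) ≡ 17/20 mod 29. 20⁻¹ ≡ 16 (mod 29), so λ ≡ 11.
  x = λ² - 5 - 25 = 121 - 30 ≡ 4; y = λ·(5 - 4) - 10 ≡ 1. → (4, 1)

(4, 1)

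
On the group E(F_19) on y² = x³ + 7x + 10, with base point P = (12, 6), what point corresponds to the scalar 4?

(3, 18)

Double-and-add on 4 = (100)₂. Start with P = (12, 6) for the leading 1-bit.
double: tangent at (12, 6): λ = (3·12² + 7)/(2·6) ≡ 2/12. 12⁻¹ ≡ 8 (mod 19) since 12·8 = 96 ≡ 1, so λ ≡ 2·8 ≡ 16.
  x = λ² - 12 - 12 = 256 - 24 ≡ 4; y = λ·(12 - 4) - 6 ≡ 8. → (4, 8)
double: tangent at (4, 8): λ = (3·4² + 7)/(2·8) ≡ 17/16. 16⁻¹ ≡ 6 (mod 19) since 16·6 = 96 ≡ 1, so λ ≡ 17·6 ≡ 7.
  x = λ² - 4 - 4 = 49 - 8 ≡ 3; y = λ·(4 - 3) - 8 ≡ 18. → (3, 18)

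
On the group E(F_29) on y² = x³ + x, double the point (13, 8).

tangent at (13, 8): λ = (3·13² + 1)/(2·8) ≡ 15/16. 16⁻¹ ≡ 20 (mod 29), so λ ≡ 15·20 ≡ 10.
  x = λ² - 13 - 13 = 100 - 26 ≡ 16; y = λ·(13 - 16) - 8 ≡ 20. → (16, 20)

(16, 20)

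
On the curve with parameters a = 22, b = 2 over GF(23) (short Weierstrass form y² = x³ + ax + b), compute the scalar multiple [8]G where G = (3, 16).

Repeated addition: build up to 8G.
2G: tangent at (3, 16): λ = (3·3² + 22)/(2·16) ≡ 3/9. 9⁻¹ ≡ 18 (mod 23), so λ ≡ 3·18 ≡ 8.
  x = λ² - 3 - 3 = 64 - 6 ≡ 12; y = λ·(3 - 12) - 16 ≡ 4. → (12, 4)
3G: (12, 4) + (3, 16). λ = (16 - 4)/(3 - 12) ≡ 12/14 mod 23. 14⁻¹ ≡ 5 (mod 23), so λ ≡ 14.
  x = λ² - 12 - 3 = 196 - 15 ≡ 20; y = λ·(12 - 20) - 4 ≡ 22. → (20, 22)
4G: (20, 22) + (3, 16). λ = (16 - 22)/(3 - 20) ≡ 17/6 mod 23. 6⁻¹ ≡ 4 (mod 23) since 6·4 = 24 ≡ 1, so λ ≡ 22.
  x = λ² - 20 - 3 = 484 - 23 ≡ 1; y = λ·(20 - 1) - 22 ≡ 5. → (1, 5)
5G: (1, 5) + (3, 16). λ = (16 - 5)/(3 - 1) ≡ 11/2 mod 23. 2⁻¹ ≡ 12 (mod 23), so λ ≡ 17.
  x = λ² - 1 - 3 = 289 - 4 ≡ 9; y = λ·(1 - 9) - 5 ≡ 20. → (9, 20)
6G: (9, 20) + (3, 16). λ = (16 - 20)/(3 - 9) ≡ 19/17 mod 23. 17⁻¹ ≡ 19 (mod 23) since 17·19 = 323 ≡ 1, so λ ≡ 16.
  x = λ² - 9 - 3 = 256 - 12 ≡ 14; y = λ·(9 - 14) - 20 ≡ 15. → (14, 15)
7G: (14, 15) + (3, 16). λ = (16 - 15)/(3 - 14) ≡ 1/12 mod 23. 12⁻¹ ≡ 2 (mod 23) since 12·2 = 24 ≡ 1, so λ ≡ 2.
  x = λ² - 14 - 3 = 4 - 17 ≡ 10; y = λ·(14 - 10) - 15 ≡ 16. → (10, 16)
8G: (10, 16) + (3, 16). λ = (16 - 16)/(3 - 10) ≡ 0/16 mod 23. 16⁻¹ ≡ 13 (mod 23) since 16·13 = 208 ≡ 1, so λ ≡ 0.
  x = λ² - 10 - 3 = 0 - 13 ≡ 10; y = λ·(10 - 10) - 16 ≡ 7. → (10, 7)

(10, 7)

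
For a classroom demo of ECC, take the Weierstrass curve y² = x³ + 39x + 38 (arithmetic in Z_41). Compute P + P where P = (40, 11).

tangent at (40, 11): λ = (3·40² + 39)/(2·11) ≡ 1/22. 22⁻¹ ≡ 28 (mod 41) since 22·28 = 616 ≡ 1, so λ ≡ 1·28 ≡ 28.
  x = λ² - 40 - 40 = 784 - 80 ≡ 7; y = λ·(40 - 7) - 11 ≡ 11. → (7, 11)

(7, 11)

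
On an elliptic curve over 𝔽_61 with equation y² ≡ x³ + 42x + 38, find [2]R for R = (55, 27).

(28, 48)

tangent at (55, 27): λ = (3·55² + 42)/(2·27) ≡ 28/54. 54⁻¹ ≡ 26 (mod 61), so λ ≡ 28·26 ≡ 57.
  x = λ² - 55 - 55 = 3249 - 110 ≡ 28; y = λ·(55 - 28) - 27 ≡ 48. → (28, 48)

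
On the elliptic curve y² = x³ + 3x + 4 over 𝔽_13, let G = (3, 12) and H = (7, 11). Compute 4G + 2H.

(11, 4)

First 4G:
Double-and-add on 4 = (100)₂. Start with G = (3, 12) for the leading 1-bit.
double: tangent at (3, 12): λ = (3·3² + 3)/(2·12) ≡ 4/11. 11⁻¹ ≡ 6 (mod 13) since 11·6 = 66 ≡ 1, so λ ≡ 4·6 ≡ 11.
  x = λ² - 3 - 3 = 121 - 6 ≡ 11; y = λ·(3 - 11) - 12 ≡ 4. → (11, 4)
double: tangent at (11, 4): λ = (3·11² + 3)/(2·4) ≡ 2/8. 8⁻¹ ≡ 5 (mod 13) since 8·5 = 40 ≡ 1, so λ ≡ 2·5 ≡ 10.
  x = λ² - 11 - 11 = 100 - 22 ≡ 0; y = λ·(11 - 0) - 4 ≡ 2. → (0, 2)
4G = (0, 2).
Next 2H:
Repeated addition: build up to 2H.
2H: tangent at (7, 11): λ = (3·7² + 3)/(2·11) ≡ 7/9. 9⁻¹ ≡ 3 (mod 13) since 9·3 = 27 ≡ 1, so λ ≡ 7·3 ≡ 8.
  x = λ² - 7 - 7 = 64 - 14 ≡ 11; y = λ·(7 - 11) - 11 ≡ 9. → (11, 9)
2H = (11, 9).
Finally 4G + 2H:
(0, 2) + (11, 9). λ = (9 - 2)/(11 - 0) ≡ 7/11 mod 13. 11⁻¹ ≡ 6 (mod 13), so λ ≡ 3.
  x = λ² - 0 - 11 = 9 - 11 ≡ 11; y = λ·(0 - 11) - 2 ≡ 4. → (11, 4)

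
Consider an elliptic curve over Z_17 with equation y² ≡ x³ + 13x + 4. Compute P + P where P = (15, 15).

tangent at (15, 15): λ = (3·15² + 13)/(2·15) ≡ 8/13. 13⁻¹ ≡ 4 (mod 17) since 13·4 = 52 ≡ 1, so λ ≡ 8·4 ≡ 15.
  x = λ² - 15 - 15 = 225 - 30 ≡ 8; y = λ·(15 - 8) - 15 ≡ 5. → (8, 5)

(8, 5)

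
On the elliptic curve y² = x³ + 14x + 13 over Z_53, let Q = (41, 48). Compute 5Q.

Repeated addition: build up to 5Q.
2Q: tangent at (41, 48): λ = (3·41² + 14)/(2·48) ≡ 22/43. 43⁻¹ ≡ 37 (mod 53), so λ ≡ 22·37 ≡ 19.
  x = λ² - 41 - 41 = 361 - 82 ≡ 14; y = λ·(41 - 14) - 48 ≡ 41. → (14, 41)
3Q: (14, 41) + (41, 48). λ = (48 - 41)/(41 - 14) ≡ 7/27 mod 53. 27⁻¹ ≡ 2 (mod 53), so λ ≡ 14.
  x = λ² - 14 - 41 = 196 - 55 ≡ 35; y = λ·(14 - 35) - 41 ≡ 36. → (35, 36)
4Q: (35, 36) + (41, 48). λ = (48 - 36)/(41 - 35) ≡ 12/6 mod 53. 6⁻¹ ≡ 9 (mod 53) since 6·9 = 54 ≡ 1, so λ ≡ 2.
  x = λ² - 35 - 41 = 4 - 76 ≡ 34; y = λ·(35 - 34) - 36 ≡ 19. → (34, 19)
5Q: (34, 19) + (41, 48). λ = (48 - 19)/(41 - 34) ≡ 29/7 mod 53. 7⁻¹ ≡ 38 (mod 53), so λ ≡ 42.
  x = λ² - 34 - 41 = 1764 - 75 ≡ 46; y = λ·(34 - 46) - 19 ≡ 7. → (46, 7)

(46, 7)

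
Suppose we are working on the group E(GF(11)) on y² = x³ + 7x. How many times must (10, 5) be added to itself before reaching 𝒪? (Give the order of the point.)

2P: tangent at (10, 5): λ = (3·10² + 7)/(2·5) ≡ 10/10. 10⁻¹ ≡ 10 (mod 11) since 10·10 = 100 ≡ 1, so λ ≡ 10·10 ≡ 1.
  x = λ² - 10 - 10 = 1 - 20 ≡ 3; y = λ·(10 - 3) - 5 ≡ 2. → (3, 2)
3P: (3, 2) + (10, 5). λ = (5 - 2)/(10 - 3) ≡ 3/7 mod 11. 7⁻¹ ≡ 8 (mod 11), so λ ≡ 2.
  x = λ² - 3 - 10 = 4 - 13 ≡ 2; y = λ·(3 - 2) - 2 ≡ 0. → (2, 0)
4P: (2, 0) + (10, 5). λ = (5 - 0)/(10 - 2) ≡ 5/8 mod 11. 8⁻¹ ≡ 7 (mod 11) since 8·7 = 56 ≡ 1, so λ ≡ 2.
  x = λ² - 2 - 10 = 4 - 12 ≡ 3; y = λ·(2 - 3) - 0 ≡ 9. → (3, 9)
5P: (3, 9) + (10, 5). λ = (5 - 9)/(10 - 3) ≡ 7/7 mod 11. 7⁻¹ ≡ 8 (mod 11), so λ ≡ 1.
  x = λ² - 3 - 10 = 1 - 13 ≡ 10; y = λ·(3 - 10) - 9 ≡ 6. → (10, 6)
6P: (10, 6) + (10, 5): same x and y₁ ≡ -y₂, so the sum is 𝒪.
6P = 𝒪, so the order is 6.

6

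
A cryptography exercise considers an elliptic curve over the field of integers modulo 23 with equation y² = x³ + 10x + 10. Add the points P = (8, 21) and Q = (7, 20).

(8, 21) + (7, 20). λ = (20 - 21)/(7 - 8) ≡ 22/22 mod 23. 22⁻¹ ≡ 22 (mod 23), so λ ≡ 1.
  x = λ² - 8 - 7 = 1 - 15 ≡ 9; y = λ·(8 - 9) - 21 ≡ 1. → (9, 1)

(9, 1)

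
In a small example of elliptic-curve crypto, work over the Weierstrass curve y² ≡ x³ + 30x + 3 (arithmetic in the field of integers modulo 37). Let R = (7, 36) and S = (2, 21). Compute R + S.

(7, 36) + (2, 21). λ = (21 - 36)/(2 - 7) ≡ 22/32 mod 37. 32⁻¹ ≡ 22 (mod 37), so λ ≡ 3.
  x = λ² - 7 - 2 = 9 - 9 ≡ 0; y = λ·(7 - 0) - 36 ≡ 22. → (0, 22)

(0, 22)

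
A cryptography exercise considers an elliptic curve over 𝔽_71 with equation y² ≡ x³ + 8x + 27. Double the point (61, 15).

(32, 65)

tangent at (61, 15): λ = (3·61² + 8)/(2·15) ≡ 24/30. 30⁻¹ ≡ 45 (mod 71), so λ ≡ 24·45 ≡ 15.
  x = λ² - 61 - 61 = 225 - 122 ≡ 32; y = λ·(61 - 32) - 15 ≡ 65. → (32, 65)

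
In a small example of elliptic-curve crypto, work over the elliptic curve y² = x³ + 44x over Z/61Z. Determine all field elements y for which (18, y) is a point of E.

x³ + 44x + 0 = 6624 ≡ 36 (mod 61).
Square roots of 36 mod 61: 6 and 55 (since 6² = 36 ≡ 36).

6, 55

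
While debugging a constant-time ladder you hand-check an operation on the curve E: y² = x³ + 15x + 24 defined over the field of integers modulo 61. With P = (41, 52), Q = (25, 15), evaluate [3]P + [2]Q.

(22, 12)

First 3P:
Repeated addition: build up to 3P.
2P: tangent at (41, 52): λ = (3·41² + 15)/(2·52) ≡ 56/43. 43⁻¹ ≡ 44 (mod 61) since 43·44 = 1892 ≡ 1, so λ ≡ 56·44 ≡ 24.
  x = λ² - 41 - 41 = 576 - 82 ≡ 6; y = λ·(41 - 6) - 52 ≡ 56. → (6, 56)
3P: (6, 56) + (41, 52). λ = (52 - 56)/(41 - 6) ≡ 57/35 mod 61. 35⁻¹ ≡ 7 (mod 61), so λ ≡ 33.
  x = λ² - 6 - 41 = 1089 - 47 ≡ 5; y = λ·(6 - 5) - 56 ≡ 38. → (5, 38)
3P = (5, 38).
Next 2Q:
Repeated addition: build up to 2Q.
2Q: tangent at (25, 15): λ = (3·25² + 15)/(2·15) ≡ 60/30. 30⁻¹ ≡ 59 (mod 61), so λ ≡ 60·59 ≡ 2.
  x = λ² - 25 - 25 = 4 - 50 ≡ 15; y = λ·(25 - 15) - 15 ≡ 5. → (15, 5)
2Q = (15, 5).
Finally 3P + 2Q:
(5, 38) + (15, 5). λ = (5 - 38)/(15 - 5) ≡ 28/10 mod 61. 10⁻¹ ≡ 55 (mod 61), so λ ≡ 15.
  x = λ² - 5 - 15 = 225 - 20 ≡ 22; y = λ·(5 - 22) - 38 ≡ 12. → (22, 12)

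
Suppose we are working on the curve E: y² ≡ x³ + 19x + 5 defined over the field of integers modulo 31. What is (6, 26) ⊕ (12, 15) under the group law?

(0, 25)

(6, 26) + (12, 15). λ = (15 - 26)/(12 - 6) ≡ 20/6 mod 31. 6⁻¹ ≡ 26 (mod 31), so λ ≡ 24.
  x = λ² - 6 - 12 = 576 - 18 ≡ 0; y = λ·(6 - 0) - 26 ≡ 25. → (0, 25)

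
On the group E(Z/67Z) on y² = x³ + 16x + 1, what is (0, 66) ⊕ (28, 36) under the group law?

(0, 66) + (28, 36). λ = (36 - 66)/(28 - 0) ≡ 37/28 mod 67. 28⁻¹ ≡ 12 (mod 67), so λ ≡ 42.
  x = λ² - 0 - 28 = 1764 - 28 ≡ 61; y = λ·(0 - 61) - 66 ≡ 52. → (61, 52)

(61, 52)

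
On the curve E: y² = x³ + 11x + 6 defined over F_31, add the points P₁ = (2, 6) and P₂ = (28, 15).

(3, 2)

(2, 6) + (28, 15). λ = (15 - 6)/(28 - 2) ≡ 9/26 mod 31. 26⁻¹ ≡ 6 (mod 31) since 26·6 = 156 ≡ 1, so λ ≡ 23.
  x = λ² - 2 - 28 = 529 - 30 ≡ 3; y = λ·(2 - 3) - 6 ≡ 2. → (3, 2)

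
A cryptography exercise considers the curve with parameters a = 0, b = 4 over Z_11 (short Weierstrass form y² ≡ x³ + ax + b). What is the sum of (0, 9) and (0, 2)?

O

The two points share x = 0 and their y-coordinates satisfy 9 + 2 ≡ 0 (mod 11), so they are inverses. Their sum is 𝒪.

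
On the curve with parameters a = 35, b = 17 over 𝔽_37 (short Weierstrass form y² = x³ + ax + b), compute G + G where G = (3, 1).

(30, 13)

tangent at (3, 1): λ = (3·3² + 35)/(2·1) ≡ 25/2. 2⁻¹ ≡ 19 (mod 37), so λ ≡ 25·19 ≡ 31.
  x = λ² - 3 - 3 = 961 - 6 ≡ 30; y = λ·(3 - 30) - 1 ≡ 13. → (30, 13)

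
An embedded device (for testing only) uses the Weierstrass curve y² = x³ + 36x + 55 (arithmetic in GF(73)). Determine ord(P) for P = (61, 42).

2P: tangent at (61, 42): λ = (3·61² + 36)/(2·42) ≡ 30/11. 11⁻¹ ≡ 20 (mod 73), so λ ≡ 30·20 ≡ 16.
  x = λ² - 61 - 61 = 256 - 122 ≡ 61; y = λ·(61 - 61) - 42 ≡ 31. → (61, 31)
3P: (61, 31) + (61, 42): same x and y₁ ≡ -y₂, so the sum is O.
3P = O, so the order is 3.

3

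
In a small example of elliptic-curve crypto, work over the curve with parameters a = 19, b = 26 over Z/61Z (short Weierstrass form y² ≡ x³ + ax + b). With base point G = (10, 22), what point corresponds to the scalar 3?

Repeated addition: build up to 3G.
2G: tangent at (10, 22): λ = (3·10² + 19)/(2·22) ≡ 14/44. 44⁻¹ ≡ 43 (mod 61), so λ ≡ 14·43 ≡ 53.
  x = λ² - 10 - 10 = 2809 - 20 ≡ 44; y = λ·(10 - 44) - 22 ≡ 6. → (44, 6)
3G: (44, 6) + (10, 22). λ = (22 - 6)/(10 - 44) ≡ 16/27 mod 61. 27⁻¹ ≡ 52 (mod 61), so λ ≡ 39.
  x = λ² - 44 - 10 = 1521 - 54 ≡ 3; y = λ·(44 - 3) - 6 ≡ 7. → (3, 7)

(3, 7)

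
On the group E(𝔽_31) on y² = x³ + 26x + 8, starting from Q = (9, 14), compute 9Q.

(12, 8)

Double-and-add on 9 = (1001)₂. Start with Q = (9, 14) for the leading 1-bit.
double: tangent at (9, 14): λ = (3·9² + 26)/(2·14) ≡ 21/28. 28⁻¹ ≡ 10 (mod 31), so λ ≡ 21·10 ≡ 24.
  x = λ² - 9 - 9 = 576 - 18 ≡ 0; y = λ·(9 - 0) - 14 ≡ 16. → (0, 16)
double: tangent at (0, 16): λ = (3·0² + 26)/(2·16) ≡ 26/1. 1⁻¹ ≡ 1 (mod 31), so λ ≡ 26·1 ≡ 26.
  x = λ² - 0 - 0 = 676 - 0 ≡ 25; y = λ·(0 - 25) - 16 ≡ 16. → (25, 16)
double: tangent at (25, 16): λ = (3·25² + 26)/(2·16) ≡ 10/1. 1⁻¹ ≡ 1 (mod 31) since 1·1 = 1 ≡ 1, so λ ≡ 10·1 ≡ 10.
  x = λ² - 25 - 25 = 100 - 50 ≡ 19; y = λ·(25 - 19) - 16 ≡ 13. → (19, 13)
add Q: (19, 13) + (9, 14). λ = (14 - 13)/(9 - 19) ≡ 1/21 mod 31. 21⁻¹ ≡ 3 (mod 31), so λ ≡ 3.
  x = λ² - 19 - 9 = 9 - 28 ≡ 12; y = λ·(19 - 12) - 13 ≡ 8. → (12, 8)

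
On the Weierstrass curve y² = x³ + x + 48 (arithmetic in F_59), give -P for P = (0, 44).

(0, 15)

-(0, 44) = (0, -44 mod 59) = (0, 15).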